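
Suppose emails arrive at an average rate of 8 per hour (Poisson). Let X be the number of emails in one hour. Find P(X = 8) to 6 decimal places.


P(X=8) = e^(-8) * 8^8 / 8!
≈ 0.0003354626279 * 16777216 / 40320
≈ 0.139587

0.139587


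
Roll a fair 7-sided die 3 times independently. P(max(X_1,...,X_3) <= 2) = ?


P(max <= 2) = P(all X_i <= 2) = (P(X_1 <= 2))^3
= (2/7)^3 = 8/343

8/343


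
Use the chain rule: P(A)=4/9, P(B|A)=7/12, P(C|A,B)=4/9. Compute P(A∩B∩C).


P(A∩B∩C) = P(A) * P(B|A) * P(C|A∩B)
= 4/9 * 7/12 * 4/9
= 7/27 * 4/9 = 28/243

28/243


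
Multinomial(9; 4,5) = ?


9! = 362880
Denominator: 4!=24 * 5!=120
Coefficient = 362880 / 2880 = 126

126


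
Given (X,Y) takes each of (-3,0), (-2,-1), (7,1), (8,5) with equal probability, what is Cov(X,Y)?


E[X]=5/2, E[Y]=5/4, E[XY]=49/4
Cov(X,Y) = E[XY] - E[X]E[Y] = 49/4 - 5/2*5/4 = 73/8

73/8


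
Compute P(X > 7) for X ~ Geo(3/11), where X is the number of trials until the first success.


P(X > 7) = P(first 7 trials all fail) = (1-p)^7 = (8/11)^7 = 2097152/19487171

2097152/19487171


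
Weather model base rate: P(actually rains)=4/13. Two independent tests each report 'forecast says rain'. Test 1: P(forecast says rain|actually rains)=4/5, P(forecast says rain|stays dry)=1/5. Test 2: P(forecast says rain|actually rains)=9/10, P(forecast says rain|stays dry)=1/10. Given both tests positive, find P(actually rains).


After test 1: P(+) = 4/5*4/13 + 1/5*9/13 = 5/13
P(B|+) = (16/65)/(5/13) = 16/25
After test 2 (use post1 as new prior): P(+) = 9/10*16/25 + 1/10*9/25 = 153/250
P(B|+,+) = (72/125)/(153/250) = 16/17

16/17


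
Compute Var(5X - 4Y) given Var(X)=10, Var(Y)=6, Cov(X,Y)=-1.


Var(5X - 4Y) = 5^2*Var(X) + (-4)^2*Var(Y) + 2*5*(-4)*Cov(X,Y)
= 25*10 + 16*6 - 40*(-1)
= 250 + 96 + 40 = 386

386


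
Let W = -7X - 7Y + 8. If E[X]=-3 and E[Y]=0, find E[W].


E[-7X - 7Y + 8] = -7*E[X] - 7*E[Y] + 8
= (-7)*(-3) + (-7)*(0) + (8)
= 21 + 0 + 8 = 29

29


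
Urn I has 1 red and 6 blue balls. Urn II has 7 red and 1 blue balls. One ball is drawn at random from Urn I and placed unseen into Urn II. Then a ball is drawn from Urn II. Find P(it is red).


P(transfer red) = 1/7; P(transfer blue) = 6/7
If red transferred: Urn II has 8 red of 9, so P(red|red moved) = 8/9
If blue transferred: Urn II has 7 red of 9, so P(red|blue moved) = 7/9
By total probability: P(red) = 1/7*8/9 + 6/7*7/9 = 50/63

50/63


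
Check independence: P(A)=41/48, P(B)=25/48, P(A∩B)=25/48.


P(A)*P(B) = 41/48*25/48 = 1025/2304
P(A∩B) = 25/48 != 1025/2304, so not independent

No, A and B are not independent


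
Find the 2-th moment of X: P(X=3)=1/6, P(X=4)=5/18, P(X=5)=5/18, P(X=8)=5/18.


E[X^2] = sum(x^2 * P(x))
= 9*1/6 + 16*5/18 + 25*5/18 + 64*5/18
= 92/3

92/3


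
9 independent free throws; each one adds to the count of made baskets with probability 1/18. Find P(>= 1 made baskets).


P(at least one) = 1 - P(none)
P(none) = (1 - 1/18)^9 = (17/18)^9 = 118587876497/198359290368
P(at least one) = 1 - 118587876497/198359290368 = 79771413871/198359290368

79771413871/198359290368


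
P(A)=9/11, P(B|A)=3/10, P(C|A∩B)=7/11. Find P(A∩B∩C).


P(A∩B∩C) = P(A) * P(B|A) * P(C|A∩B)
= 9/11 * 3/10 * 7/11
= 27/110 * 7/11 = 189/1210

189/1210


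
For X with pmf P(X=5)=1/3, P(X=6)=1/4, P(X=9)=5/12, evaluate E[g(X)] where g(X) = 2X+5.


E[2X+5] = sum(g(x)*P(x))
= 15*1/3 + 17*1/4 + 23*5/12
= 113/6

113/6


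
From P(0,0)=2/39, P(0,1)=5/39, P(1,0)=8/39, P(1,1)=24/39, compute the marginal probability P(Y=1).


P(Y=1) = P(0,1)+P(1,1) = 5/39 + 24/39 = 29/39

29/39


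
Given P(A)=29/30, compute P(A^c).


P(A') = 1 - P(A) = 1 - 29/30 = 1/30

1/30


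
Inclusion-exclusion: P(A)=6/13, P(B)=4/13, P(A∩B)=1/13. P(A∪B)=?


P(A∪B) = P(A) + P(B) - P(A∩B)
= 6/13 + 4/13 - 1/13 = 9/13

9/13


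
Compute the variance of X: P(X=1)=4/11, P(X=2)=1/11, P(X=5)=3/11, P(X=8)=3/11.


E[X] = 45/11, E[X^2] = 25
Var(X) = E[X^2] - (E[X])^2 = 25 - (45/11)^2 = 1000/121

1000/121


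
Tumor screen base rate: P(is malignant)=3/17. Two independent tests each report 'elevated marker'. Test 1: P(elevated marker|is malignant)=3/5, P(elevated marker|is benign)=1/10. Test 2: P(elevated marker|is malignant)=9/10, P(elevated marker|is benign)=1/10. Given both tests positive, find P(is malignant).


After test 1: P(+) = 3/5*3/17 + 1/10*14/17 = 16/85
P(B|+) = (9/85)/(16/85) = 9/16
After test 2 (use post1 as new prior): P(+) = 9/10*9/16 + 1/10*7/16 = 11/20
P(B|+,+) = (81/160)/(11/20) = 81/88

81/88


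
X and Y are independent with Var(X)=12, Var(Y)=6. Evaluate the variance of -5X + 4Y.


Independence => Cov(X,Y)=0
Var(-5X + 4Y) = (-5)^2*Var(X) + 4^2*Var(Y)
= 25*12 + 16*6 = 396

396


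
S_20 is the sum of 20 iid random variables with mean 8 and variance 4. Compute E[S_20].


E[S_n] = n*E[X_1] = 20*8 = 160

160


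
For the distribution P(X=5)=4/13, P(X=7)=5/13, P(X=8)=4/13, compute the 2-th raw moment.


E[X^2] = sum(x^2 * P(x))
= 25*4/13 + 49*5/13 + 64*4/13
= 601/13

601/13


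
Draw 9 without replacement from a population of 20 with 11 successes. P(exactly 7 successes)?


P(X=7) = C(11,7)*C(9,2) / C(20,9)
= 330*36 / 167960
= 11880/167960 = 297/4199

297/4199


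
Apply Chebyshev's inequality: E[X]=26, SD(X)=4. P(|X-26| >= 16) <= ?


k = 16/4 = 4
Chebyshev: P(|X-mu| >= k*sigma) <= 1/k^2 = 1/4^2 = 1/16

1/16


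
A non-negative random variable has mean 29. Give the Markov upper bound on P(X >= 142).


Markov: P(X >= a) <= E[X]/a
P(X >= 142) <= 29/142

29/142


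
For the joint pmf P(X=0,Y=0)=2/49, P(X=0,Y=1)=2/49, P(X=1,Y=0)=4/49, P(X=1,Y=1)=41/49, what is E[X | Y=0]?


P(Y=0) = 6/49
E[X|Y=0] = (0*2 + 1*4)/6 = 4/6 = 2/3

2/3


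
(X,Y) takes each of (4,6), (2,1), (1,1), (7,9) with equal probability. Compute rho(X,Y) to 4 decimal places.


Cov(X,Y) = 7.6250, Var(X) = 5.2500, Var(Y) = 11.6875
rho = Cov/(sqrt(VarX)*sqrt(VarY)) = 0.9734

0.9734


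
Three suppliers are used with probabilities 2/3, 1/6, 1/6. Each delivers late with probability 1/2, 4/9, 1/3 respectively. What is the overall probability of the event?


P(A) = P(A|B1)P(B1) + P(A|B2)P(B2) + P(A|B3)P(B3)
= 1/2*2/3 + 4/9*1/6 + 1/3*1/6
= 1/3 + 2/27 + 1/18 = 25/54

25/54


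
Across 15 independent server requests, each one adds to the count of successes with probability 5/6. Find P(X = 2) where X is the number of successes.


P(X=2) = C(15,2) * p^2 * (1-p)^13
= 105 * 25/36 * 1/13060694016
= 875/156728328192

875/156728328192


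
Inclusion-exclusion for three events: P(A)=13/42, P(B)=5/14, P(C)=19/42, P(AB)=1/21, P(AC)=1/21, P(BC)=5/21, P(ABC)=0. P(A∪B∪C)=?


P(A∪B∪C) = P(A)+P(B)+P(C) - P(AB)-P(AC)-P(BC) + P(ABC)
= 13/42+5/14+19/42 - 1/21-1/21-5/21 + 0
= 11/14

11/14


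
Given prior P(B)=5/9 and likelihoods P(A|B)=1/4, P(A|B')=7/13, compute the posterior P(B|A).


P(A) = P(A|B)P(B) + P(A|B')P(B') = 1/4*5/9 + 7/13*4/9 = 59/156
P(B|A) = P(A|B)P(B)/P(A) = (5/36)/(59/156) = 65/177

65/177


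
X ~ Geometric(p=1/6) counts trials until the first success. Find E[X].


For geometric (trials until first success), E[X] = 1/p = 1/(1/6) = 6

6


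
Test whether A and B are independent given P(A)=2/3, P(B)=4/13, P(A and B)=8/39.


P(A)*P(B) = 2/3*4/13 = 8/39
P(A∩B) = 8/39, which equals P(A)P(B), so independent

Yes, A and B are independent


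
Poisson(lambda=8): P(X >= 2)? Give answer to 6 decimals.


P(X>=2) = 1 - P(X<=1) = 1 - (e^(-8)*8^0/0! + e^(-8)*8^1/1!)
≈ 1 - (0.0003354626 + 0.0026837010)
= 1 - 0.0030191636 = 0.9969808364
≈ 0.996981

0.996981


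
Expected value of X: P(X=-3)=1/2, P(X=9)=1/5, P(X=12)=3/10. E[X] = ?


E[X] = sum(x * P(x))
= -3*1/2 + 9*1/5 + 12*3/10
= 39/10

39/10


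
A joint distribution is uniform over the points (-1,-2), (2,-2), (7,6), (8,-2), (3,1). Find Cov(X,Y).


E[X]=19/5, E[Y]=1/5, E[XY]=27/5
Cov(X,Y) = E[XY] - E[X]E[Y] = 27/5 - 19/5*1/5 = 116/25

116/25


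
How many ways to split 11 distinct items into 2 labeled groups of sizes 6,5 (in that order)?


11! = 39916800
Denominator: 6!=720 * 5!=120
Coefficient = 39916800 / 86400 = 462

462


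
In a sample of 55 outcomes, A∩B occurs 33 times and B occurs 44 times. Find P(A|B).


P(A|B) = P(A∩B)/P(B) = (33/55)/(44/55) = 33/44 = 3/4

3/4


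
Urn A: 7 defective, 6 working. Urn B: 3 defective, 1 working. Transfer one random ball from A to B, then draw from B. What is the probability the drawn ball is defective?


P(transfer defective) = 7/13; P(transfer working) = 6/13
If defective transferred: Urn II has 4 defective of 5, so P(defective|defective moved) = 4/5
If working transferred: Urn II has 3 defective of 5, so P(defective|working moved) = 3/5
By total probability: P(defective) = 7/13*4/5 + 6/13*3/5 = 46/65

46/65


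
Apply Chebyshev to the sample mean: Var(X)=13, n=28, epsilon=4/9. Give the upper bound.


Var(Xbar) = Var(X)/n = 13/28
Chebyshev: P(|Xbar-mu| >= 4/9) <= Var(Xbar)/(4/9)^2 = (13/28)/(16/81) = 1053/448
Bound exceeds 1, so trivial bound: 1

1


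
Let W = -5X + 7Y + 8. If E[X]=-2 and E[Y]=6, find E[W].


E[-5X + 7Y + 8] = -5*E[X] + 7*E[Y] + 8
= (-5)*(-2) + (7)*(6) + (8)
= 10 + 42 + 8 = 60

60


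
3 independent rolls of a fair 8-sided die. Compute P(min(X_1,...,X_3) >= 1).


P(min >= 1) = P(all X_i >= 1) = (P(X_1 >= 1))^3
= (8/8)^3 = 1^3 = 1

1


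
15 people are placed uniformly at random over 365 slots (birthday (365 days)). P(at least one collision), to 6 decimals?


P(all different) = prod((365-i)/365 for i=0..14) = 0.747099
P(at least one match) = 1 - 0.747099 = 0.252901

0.252901


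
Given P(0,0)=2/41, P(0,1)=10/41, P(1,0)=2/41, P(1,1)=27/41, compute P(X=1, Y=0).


Read from table: P(X=1, Y=0) = 2/41

2/41


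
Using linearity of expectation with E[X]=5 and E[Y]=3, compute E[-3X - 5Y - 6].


E[-3X - 5Y - 6] = -3*E[X] - 5*E[Y] - 6
= (-3)*(5) + (-5)*(3) + (-6)
= -15 - 15 - 6 = -36

-36


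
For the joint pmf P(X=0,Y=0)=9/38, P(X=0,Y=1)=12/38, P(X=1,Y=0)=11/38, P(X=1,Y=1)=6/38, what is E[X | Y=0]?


P(Y=0) = 20/38
E[X|Y=0] = (0*9 + 1*11)/20 = 11/20

11/20


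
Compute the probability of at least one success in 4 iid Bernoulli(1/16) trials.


P(at least one) = 1 - P(none)
P(none) = (1 - 1/16)^4 = (15/16)^4 = 50625/65536
P(at least one) = 1 - 50625/65536 = 14911/65536

14911/65536


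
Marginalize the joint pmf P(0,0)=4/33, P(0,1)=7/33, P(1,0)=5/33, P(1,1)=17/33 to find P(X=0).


P(X=0) = P(0,0)+P(0,1) = 4/33 + 7/33 = 11/33 = 1/3

1/3


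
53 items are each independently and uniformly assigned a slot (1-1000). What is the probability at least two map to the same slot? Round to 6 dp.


P(all different) = prod((1000-i)/1000 for i=0..52) = 0.245915
P(at least one match) = 1 - 0.245915 = 0.754085

0.754085


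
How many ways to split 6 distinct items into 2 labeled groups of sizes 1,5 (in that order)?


6! = 720
Denominator: 1!=1 * 5!=120
Coefficient = 720 / 120 = 6

6


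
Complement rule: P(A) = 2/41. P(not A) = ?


P(A') = 1 - P(A) = 1 - 2/41 = 39/41

39/41


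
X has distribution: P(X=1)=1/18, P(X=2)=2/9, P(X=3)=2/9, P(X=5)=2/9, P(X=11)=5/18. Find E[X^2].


E[X^2] = sum(g(x)*P(x))
= 1*1/18 + 4*2/9 + 9*2/9 + 25*2/9 + 121*5/18
= 379/9

379/9


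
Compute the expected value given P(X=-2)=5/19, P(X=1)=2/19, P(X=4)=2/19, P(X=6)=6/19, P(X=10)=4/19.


E[X] = sum(x * P(x))
= -2*5/19 + 1*2/19 + 4*2/19 + 6*6/19 + 10*4/19
= 4

4


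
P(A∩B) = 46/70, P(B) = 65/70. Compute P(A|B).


P(A|B) = P(A∩B)/P(B) = (46/70)/(65/70) = 46/65

46/65


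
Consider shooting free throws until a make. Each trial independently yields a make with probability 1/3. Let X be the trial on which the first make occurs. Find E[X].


For geometric (trials until first success), E[X] = 1/p = 1/(1/3) = 3

3


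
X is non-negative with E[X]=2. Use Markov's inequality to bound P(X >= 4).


Markov: P(X >= a) <= E[X]/a
P(X >= 4) <= 2/4 = 1/2

1/2


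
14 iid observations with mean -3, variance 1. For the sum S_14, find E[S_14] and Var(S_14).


E[S_n] = n*mu = 14*-3 = -42
Var(S_n) = n*sigma^2 = 14*1 = 14

E[S_14]=-42, Var(S_14)=14


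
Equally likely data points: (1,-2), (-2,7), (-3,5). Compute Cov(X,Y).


E[X]=-4/3, E[Y]=10/3, E[XY]=-31/3
Cov(X,Y) = E[XY] - E[X]E[Y] = -31/3 + 4/3*10/3 = -53/9

-53/9


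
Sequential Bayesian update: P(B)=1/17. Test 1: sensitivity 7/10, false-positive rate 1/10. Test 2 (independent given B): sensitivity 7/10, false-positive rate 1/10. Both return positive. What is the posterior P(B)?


After test 1: P(+) = 7/10*1/17 + 1/10*16/17 = 23/170
P(B|+) = (7/170)/(23/170) = 7/23
After test 2 (use post1 as new prior): P(+) = 7/10*7/23 + 1/10*16/23 = 13/46
P(B|+,+) = (49/230)/(13/46) = 49/65

49/65


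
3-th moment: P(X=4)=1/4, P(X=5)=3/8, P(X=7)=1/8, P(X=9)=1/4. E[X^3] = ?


E[X^3] = sum(x^3 * P(x))
= 64*1/4 + 125*3/8 + 343*1/8 + 729*1/4
= 288

288


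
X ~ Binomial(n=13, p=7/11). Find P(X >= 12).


P(X>=12) = P(X=12) + P(X=13)
= 719746934452/34522712143931 + 96889010407/34522712143931
= 816635944859/34522712143931

816635944859/34522712143931


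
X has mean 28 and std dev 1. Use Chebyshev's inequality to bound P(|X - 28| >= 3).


k = 3/1 = 3
Chebyshev: P(|X-mu| >= k*sigma) <= 1/k^2 = 1/3^2 = 1/9

1/9


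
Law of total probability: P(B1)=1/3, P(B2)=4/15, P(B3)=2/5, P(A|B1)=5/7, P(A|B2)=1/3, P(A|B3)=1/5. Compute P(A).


P(A) = P(A|B1)P(B1) + P(A|B2)P(B2) + P(A|B3)P(B3)
= 5/7*1/3 + 1/3*4/15 + 1/5*2/5
= 5/21 + 4/45 + 2/25 = 641/1575

641/1575


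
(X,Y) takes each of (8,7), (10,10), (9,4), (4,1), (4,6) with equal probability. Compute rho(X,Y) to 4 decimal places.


Cov(X,Y) = 4.8000, Var(X) = 6.4000, Var(Y) = 9.0400
rho = Cov/(sqrt(VarX)*sqrt(VarY)) = 0.6311

0.6311


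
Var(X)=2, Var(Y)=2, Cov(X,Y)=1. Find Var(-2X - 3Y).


Var(-2X - 3Y) = (-2)^2*Var(X) + (-3)^2*Var(Y) + 2*(-2)*(-3)*Cov(X,Y)
= 4*2 + 9*2 + 12*1
= 8 + 18 + 12 = 38

38


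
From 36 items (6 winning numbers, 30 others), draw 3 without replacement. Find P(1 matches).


P(X=1) = C(6,1)*C(30,2) / C(36,3)
= 6*435 / 7140
= 2610/7140 = 87/238

87/238


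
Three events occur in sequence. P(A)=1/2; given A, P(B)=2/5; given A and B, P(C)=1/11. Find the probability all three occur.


P(A∩B∩C) = P(A) * P(B|A) * P(C|A∩B)
= 1/2 * 2/5 * 1/11
= 1/5 * 1/11 = 1/55

1/55


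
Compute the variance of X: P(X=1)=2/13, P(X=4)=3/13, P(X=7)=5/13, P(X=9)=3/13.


E[X] = 76/13, E[X^2] = 538/13
Var(X) = E[X^2] - (E[X])^2 = 538/13 - (76/13)^2 = 1218/169

1218/169


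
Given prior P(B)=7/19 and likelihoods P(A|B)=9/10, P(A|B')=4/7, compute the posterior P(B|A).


P(A) = P(A|B)P(B) + P(A|B')P(B') = 9/10*7/19 + 4/7*12/19 = 921/1330
P(B|A) = P(A|B)P(B)/P(A) = (63/190)/(921/1330) = 147/307

147/307


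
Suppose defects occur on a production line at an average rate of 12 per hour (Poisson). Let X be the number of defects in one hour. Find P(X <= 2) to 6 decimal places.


P(X<=2) = e^(-12)*12^0/0! + e^(-12)*12^1/1! + e^(-12)*12^2/2!
≈ 0.0000061442 + 0.0000737305 + 0.0004423833
= 0.0005222580
≈ 0.000522

0.000522


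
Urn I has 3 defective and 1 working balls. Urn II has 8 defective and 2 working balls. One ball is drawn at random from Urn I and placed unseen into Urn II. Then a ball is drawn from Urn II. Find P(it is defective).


P(transfer defective) = 3/4; P(transfer working) = 1/4
If defective transferred: Urn II has 9 defective of 11, so P(defective|defective moved) = 9/11
If working transferred: Urn II has 8 defective of 11, so P(defective|working moved) = 8/11
By total probability: P(defective) = 3/4*9/11 + 1/4*8/11 = 35/44

35/44


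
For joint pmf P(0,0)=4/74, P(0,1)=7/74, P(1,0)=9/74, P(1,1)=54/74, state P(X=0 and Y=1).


Read from table: P(X=0, Y=1) = 7/74

7/74


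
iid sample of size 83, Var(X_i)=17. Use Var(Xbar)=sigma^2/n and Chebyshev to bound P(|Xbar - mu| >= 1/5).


Var(Xbar) = Var(X)/n = 17/83
Chebyshev: P(|Xbar-mu| >= 1/5) <= Var(Xbar)/(1/5)^2 = (17/83)/(1/25) = 425/83
Bound exceeds 1, so trivial bound: 1

1


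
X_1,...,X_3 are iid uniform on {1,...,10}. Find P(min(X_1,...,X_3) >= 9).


P(min >= 9) = P(all X_i >= 9) = (P(X_1 >= 9))^3
= (2/10)^3 = (1/5)^3 = 1/125

1/125


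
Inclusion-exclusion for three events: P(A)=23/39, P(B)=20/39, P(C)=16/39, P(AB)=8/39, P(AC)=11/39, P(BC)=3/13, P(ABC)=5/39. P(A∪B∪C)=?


P(A∪B∪C) = P(A)+P(B)+P(C) - P(AB)-P(AC)-P(BC) + P(ABC)
= 23/39+20/39+16/39 - 8/39-11/39-3/13 + 5/39
= 12/13

12/13


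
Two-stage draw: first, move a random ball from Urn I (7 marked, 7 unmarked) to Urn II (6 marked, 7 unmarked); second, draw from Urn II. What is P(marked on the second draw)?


P(transfer marked) = 7/14 = 1/2; P(transfer unmarked) = 1/2
If marked transferred: Urn II has 7 marked of 14, so P(marked|marked moved) = 1/2
If unmarked transferred: Urn II has 6 marked of 14, so P(marked|unmarked moved) = 3/7
By total probability: P(marked) = 1/2*1/2 + 1/2*3/7 = 13/28

13/28


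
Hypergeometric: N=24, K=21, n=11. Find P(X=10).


P(X=10) = C(21,10)*C(3,1) / C(24,11)
= 352716*3 / 2496144
= 1058148/2496144 = 39/92

39/92


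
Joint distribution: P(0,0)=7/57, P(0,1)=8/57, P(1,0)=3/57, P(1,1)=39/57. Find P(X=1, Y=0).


Read from table: P(X=1, Y=0) = 3/57 = 1/19

1/19


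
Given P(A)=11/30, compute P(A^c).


P(A') = 1 - P(A) = 1 - 11/30 = 19/30

19/30


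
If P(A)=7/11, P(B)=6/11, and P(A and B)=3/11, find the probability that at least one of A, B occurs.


P(A∪B) = P(A) + P(B) - P(A∩B)
= 7/11 + 6/11 - 3/11 = 10/11

10/11


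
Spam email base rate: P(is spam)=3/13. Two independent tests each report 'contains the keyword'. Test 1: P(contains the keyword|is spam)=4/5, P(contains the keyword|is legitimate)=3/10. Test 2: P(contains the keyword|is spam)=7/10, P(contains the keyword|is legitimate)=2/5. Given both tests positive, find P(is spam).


After test 1: P(+) = 4/5*3/13 + 3/10*10/13 = 27/65
P(B|+) = (12/65)/(27/65) = 4/9
After test 2 (use post1 as new prior): P(+) = 7/10*4/9 + 2/5*5/9 = 8/15
P(B|+,+) = (14/45)/(8/15) = 7/12

7/12


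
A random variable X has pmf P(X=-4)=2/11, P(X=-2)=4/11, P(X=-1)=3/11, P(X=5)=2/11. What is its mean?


E[X] = sum(x * P(x))
= -4*2/11 - 2*4/11 - 1*3/11 + 5*2/11
= -9/11

-9/11


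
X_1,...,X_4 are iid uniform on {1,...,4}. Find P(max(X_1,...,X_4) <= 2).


P(max <= 2) = P(all X_i <= 2) = (P(X_1 <= 2))^4
= (2/4)^4 = (1/2)^4 = 1/16

1/16


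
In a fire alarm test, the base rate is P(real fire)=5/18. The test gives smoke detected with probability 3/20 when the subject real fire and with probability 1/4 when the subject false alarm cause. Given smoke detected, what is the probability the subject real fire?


P(A) = P(A|B)P(B) + P(A|B')P(B') = 3/20*5/18 + 1/4*13/18 = 2/9
P(B|A) = P(A|B)P(B)/P(A) = (1/24)/(2/9) = 3/16

3/16


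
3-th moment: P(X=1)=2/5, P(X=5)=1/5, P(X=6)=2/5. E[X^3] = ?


E[X^3] = sum(x^3 * P(x))
= 1*2/5 + 125*1/5 + 216*2/5
= 559/5

559/5


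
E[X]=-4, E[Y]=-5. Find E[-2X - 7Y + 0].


E[-2X - 7Y + 0] = -2*E[X] - 7*E[Y] + 0
= (-2)*(-4) + (-7)*(-5) + (0)
= 8 + 35 + 0 = 43

43


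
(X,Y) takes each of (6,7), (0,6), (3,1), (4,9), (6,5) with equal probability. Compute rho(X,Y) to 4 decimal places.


Cov(X,Y) = 0.9200, Var(X) = 4.9600, Var(Y) = 7.0400
rho = Cov/(sqrt(VarX)*sqrt(VarY)) = 0.1557

0.1557


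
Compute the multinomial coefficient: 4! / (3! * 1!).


4! = 24
Denominator: 3!=6 * 1!=1
Coefficient = 24 / 6 = 4

4


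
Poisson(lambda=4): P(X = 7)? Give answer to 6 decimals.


P(X=7) = e^(-4) * 4^7 / 7!
≈ 0.01831563889 * 16384 / 5040
≈ 0.059540

0.059540


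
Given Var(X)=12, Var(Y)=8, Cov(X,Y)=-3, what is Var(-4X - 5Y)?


Var(-4X - 5Y) = (-4)^2*Var(X) + (-5)^2*Var(Y) + 2*(-4)*(-5)*Cov(X,Y)
= 16*12 + 25*8 + 40*(-3)
= 192 + 200 - 120 = 272

272


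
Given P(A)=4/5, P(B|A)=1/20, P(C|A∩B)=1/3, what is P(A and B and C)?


P(A∩B∩C) = P(A) * P(B|A) * P(C|A∩B)
= 4/5 * 1/20 * 1/3
= 1/25 * 1/3 = 1/75

1/75


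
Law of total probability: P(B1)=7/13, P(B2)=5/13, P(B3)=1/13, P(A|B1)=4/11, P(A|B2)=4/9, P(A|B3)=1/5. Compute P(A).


P(A) = P(A|B1)P(B1) + P(A|B2)P(B2) + P(A|B3)P(B3)
= 4/11*7/13 + 4/9*5/13 + 1/5*1/13
= 28/143 + 20/117 + 1/65 = 2459/6435

2459/6435


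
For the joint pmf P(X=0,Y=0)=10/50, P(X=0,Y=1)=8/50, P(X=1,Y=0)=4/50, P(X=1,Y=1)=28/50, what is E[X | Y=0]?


P(Y=0) = 14/50
E[X|Y=0] = (0*10 + 1*4)/14 = 4/14 = 2/7

2/7


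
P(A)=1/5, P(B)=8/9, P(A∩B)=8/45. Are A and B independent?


P(A)*P(B) = 1/5*8/9 = 8/45
P(A∩B) = 8/45, which equals P(A)P(B), so independent

Yes, A and B are independent


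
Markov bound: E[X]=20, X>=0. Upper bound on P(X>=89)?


Markov: P(X >= a) <= E[X]/a
P(X >= 89) <= 20/89

20/89


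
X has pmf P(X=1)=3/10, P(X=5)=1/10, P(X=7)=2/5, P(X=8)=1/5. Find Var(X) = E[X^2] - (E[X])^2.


E[X] = 26/5, E[X^2] = 176/5
Var(X) = E[X^2] - (E[X])^2 = 176/5 - (26/5)^2 = 204/25

204/25


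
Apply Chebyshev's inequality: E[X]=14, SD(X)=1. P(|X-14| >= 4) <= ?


k = 4/1 = 4
Chebyshev: P(|X-mu| >= k*sigma) <= 1/k^2 = 1/4^2 = 1/16

1/16


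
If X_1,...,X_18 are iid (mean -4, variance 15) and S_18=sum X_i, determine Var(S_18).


By independence, Var(S_n) = n*Var(X_1) = 18*15 = 270

270


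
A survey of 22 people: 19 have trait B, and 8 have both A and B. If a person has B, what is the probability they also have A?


P(A|B) = P(A∩B)/P(B) = (8/22)/(19/22) = 8/19

8/19


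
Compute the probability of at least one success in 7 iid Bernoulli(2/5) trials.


P(at least one) = 1 - P(none)
P(none) = (1 - 2/5)^7 = (3/5)^7 = 2187/78125
P(at least one) = 1 - 2187/78125 = 75938/78125

75938/78125


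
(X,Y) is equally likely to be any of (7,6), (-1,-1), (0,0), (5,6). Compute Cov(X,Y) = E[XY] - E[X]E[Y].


E[X]=11/4, E[Y]=11/4, E[XY]=73/4
Cov(X,Y) = E[XY] - E[X]E[Y] = 73/4 - 11/4*11/4 = 171/16

171/16


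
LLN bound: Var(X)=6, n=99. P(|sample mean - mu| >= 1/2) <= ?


Var(Xbar) = Var(X)/n = 6/99
Chebyshev: P(|Xbar-mu| >= 1/2) <= Var(Xbar)/(1/2)^2 = (2/33)/(1/4) = 8/33

8/33


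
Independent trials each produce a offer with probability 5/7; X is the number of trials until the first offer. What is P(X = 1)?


P(X=1) = (1-p)^0 * p = (2/7)^0 * 5/7
= 1 * 5/7 = 5/7

5/7


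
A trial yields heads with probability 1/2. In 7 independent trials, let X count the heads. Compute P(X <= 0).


P(X<=0) = P(X=0)
= 1/128
= 1/128

1/128


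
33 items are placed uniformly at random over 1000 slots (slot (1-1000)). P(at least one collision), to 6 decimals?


P(all different) = prod((1000-i)/1000 for i=0..32) = 0.586364
P(at least one match) = 1 - 0.586364 = 0.413636

0.413636


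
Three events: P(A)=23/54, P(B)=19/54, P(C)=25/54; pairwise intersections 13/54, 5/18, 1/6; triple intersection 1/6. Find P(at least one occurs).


P(A∪B∪C) = P(A)+P(B)+P(C) - P(AB)-P(AC)-P(BC) + P(ABC)
= 23/54+19/54+25/54 - 13/54-5/18-1/6 + 1/6
= 13/18

13/18


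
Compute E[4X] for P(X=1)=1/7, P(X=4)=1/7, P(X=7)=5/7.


E[4X] = sum(g(x)*P(x))
= 4*1/7 + 16*1/7 + 28*5/7
= 160/7

160/7


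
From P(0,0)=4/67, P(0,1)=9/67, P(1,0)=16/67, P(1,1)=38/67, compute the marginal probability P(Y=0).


P(Y=0) = P(0,0)+P(1,0) = 4/67 + 16/67 = 20/67

20/67


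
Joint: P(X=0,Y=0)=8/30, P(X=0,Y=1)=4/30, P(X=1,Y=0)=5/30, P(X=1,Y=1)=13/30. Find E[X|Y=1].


P(Y=1) = 17/30
E[X|Y=1] = (0*4 + 1*13)/17 = 13/17

13/17


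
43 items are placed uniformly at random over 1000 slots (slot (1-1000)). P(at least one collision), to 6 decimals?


P(all different) = prod((1000-i)/1000 for i=0..42) = 0.400088
P(at least one match) = 1 - 0.400088 = 0.599912

0.599912


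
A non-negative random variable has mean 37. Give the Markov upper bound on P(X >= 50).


Markov: P(X >= a) <= E[X]/a
P(X >= 50) <= 37/50

37/50


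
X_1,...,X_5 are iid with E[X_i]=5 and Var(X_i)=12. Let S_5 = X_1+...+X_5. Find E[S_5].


E[S_n] = n*E[X_1] = 5*5 = 25

25


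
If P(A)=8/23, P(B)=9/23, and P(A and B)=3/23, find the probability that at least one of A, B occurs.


P(A∪B) = P(A) + P(B) - P(A∩B)
= 8/23 + 9/23 - 3/23 = 14/23

14/23


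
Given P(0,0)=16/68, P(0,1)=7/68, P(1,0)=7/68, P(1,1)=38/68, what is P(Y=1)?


P(Y=1) = P(0,1)+P(1,1) = 7/68 + 38/68 = 45/68

45/68


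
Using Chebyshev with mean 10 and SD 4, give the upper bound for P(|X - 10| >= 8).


k = 8/4 = 2
Chebyshev: P(|X-mu| >= k*sigma) <= 1/k^2 = 1/2^2 = 1/4

1/4


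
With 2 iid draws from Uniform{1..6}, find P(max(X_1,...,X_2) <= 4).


P(max <= 4) = P(all X_i <= 4) = (P(X_1 <= 4))^2
= (4/6)^2 = (2/3)^2 = 4/9

4/9


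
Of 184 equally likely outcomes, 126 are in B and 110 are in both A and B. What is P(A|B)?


P(A|B) = P(A∩B)/P(B) = (110/184)/(126/184) = 110/126 = 55/63

55/63


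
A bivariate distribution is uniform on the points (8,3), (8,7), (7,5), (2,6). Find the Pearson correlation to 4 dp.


Cov(X,Y) = -1.0625, Var(X) = 6.1875, Var(Y) = 2.1875
rho = Cov/(sqrt(VarX)*sqrt(VarY)) = -0.2888

-0.2888


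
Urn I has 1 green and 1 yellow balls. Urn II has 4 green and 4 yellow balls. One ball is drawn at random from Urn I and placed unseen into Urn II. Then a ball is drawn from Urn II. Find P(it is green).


P(transfer green) = 1/2; P(transfer yellow) = 1/2
If green transferred: Urn II has 5 green of 9, so P(green|green moved) = 5/9
If yellow transferred: Urn II has 4 green of 9, so P(green|yellow moved) = 4/9
By total probability: P(green) = 1/2*5/9 + 1/2*4/9 = 1/2

1/2


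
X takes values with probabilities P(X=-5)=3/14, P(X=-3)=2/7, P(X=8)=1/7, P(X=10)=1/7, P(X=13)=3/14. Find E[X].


E[X] = sum(x * P(x))
= -5*3/14 - 3*2/7 + 8*1/7 + 10*1/7 + 13*3/14
= 24/7

24/7


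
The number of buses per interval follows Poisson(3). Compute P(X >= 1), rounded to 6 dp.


P(X>=1) = 1 - P(X<=0) = 1 - (e^(-3)*3^0/0!)
≈ 1 - 0.0497870684 = 0.9502129316
≈ 0.950213

0.950213


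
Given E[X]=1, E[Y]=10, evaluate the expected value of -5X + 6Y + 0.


E[-5X + 6Y + 0] = -5*E[X] + 6*E[Y] + 0
= (-5)*(1) + (6)*(10) + (0)
= -5 + 60 + 0 = 55

55


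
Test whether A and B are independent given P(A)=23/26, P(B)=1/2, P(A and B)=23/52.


P(A)*P(B) = 23/26*1/2 = 23/52
P(A∩B) = 23/52, which equals P(A)P(B), so independent

Yes, A and B are independent


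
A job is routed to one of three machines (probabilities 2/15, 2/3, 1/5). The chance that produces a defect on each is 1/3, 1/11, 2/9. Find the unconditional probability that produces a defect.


P(A) = P(A|B1)P(B1) + P(A|B2)P(B2) + P(A|B3)P(B3)
= 1/3*2/15 + 1/11*2/3 + 2/9*1/5
= 2/45 + 2/33 + 2/45 = 74/495

74/495


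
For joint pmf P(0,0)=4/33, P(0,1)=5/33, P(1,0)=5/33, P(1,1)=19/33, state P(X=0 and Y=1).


Read from table: P(X=0, Y=1) = 5/33

5/33


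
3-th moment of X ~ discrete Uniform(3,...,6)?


E[X^3] = (1/4) * sum(x^3 for x=3..6)
= 432/4 = 108

108


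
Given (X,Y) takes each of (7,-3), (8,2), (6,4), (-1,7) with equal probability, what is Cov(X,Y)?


E[X]=5, E[Y]=5/2, E[XY]=3
Cov(X,Y) = E[XY] - E[X]E[Y] = 3 - 5*5/2 = -19/2

-19/2


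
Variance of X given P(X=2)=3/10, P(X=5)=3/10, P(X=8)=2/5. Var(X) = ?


E[X] = 53/10, E[X^2] = 343/10
Var(X) = E[X^2] - (E[X])^2 = 343/10 - (53/10)^2 = 621/100

621/100


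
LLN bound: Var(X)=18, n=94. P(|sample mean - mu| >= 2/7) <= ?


Var(Xbar) = Var(X)/n = 18/94
Chebyshev: P(|Xbar-mu| >= 2/7) <= Var(Xbar)/(2/7)^2 = (9/47)/(4/49) = 441/188
Bound exceeds 1, so trivial bound: 1

1


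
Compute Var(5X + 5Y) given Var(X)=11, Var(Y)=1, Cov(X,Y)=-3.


Var(5X + 5Y) = 5^2*Var(X) + 5^2*Var(Y) + 2*5*5*Cov(X,Y)
= 25*11 + 25*1 + 50*(-3)
= 275 + 25 - 150 = 150

150


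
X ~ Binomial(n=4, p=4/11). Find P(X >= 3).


P(X>=3) = P(X=3) + P(X=4)
= 1792/14641 + 256/14641
= 2048/14641

2048/14641


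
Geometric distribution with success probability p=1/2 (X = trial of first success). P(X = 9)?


P(X=9) = (1-p)^8 * p = (1/2)^8 * 1/2
= 1/256 * 1/2 = 1/512

1/512


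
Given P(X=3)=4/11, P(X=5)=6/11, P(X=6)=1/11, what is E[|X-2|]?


E[|X-2|] = sum(g(x)*P(x))
= 1*4/11 + 3*6/11 + 4*1/11
= 26/11

26/11


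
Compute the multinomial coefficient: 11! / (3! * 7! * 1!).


11! = 39916800
Denominator: 3!=6 * 7!=5040 * 1!=1
Coefficient = 39916800 / 30240 = 1320

1320


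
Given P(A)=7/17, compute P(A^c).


P(A') = 1 - P(A) = 1 - 7/17 = 10/17

10/17


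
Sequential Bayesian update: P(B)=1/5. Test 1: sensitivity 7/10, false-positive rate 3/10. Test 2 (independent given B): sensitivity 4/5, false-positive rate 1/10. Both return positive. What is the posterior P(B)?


After test 1: P(+) = 7/10*1/5 + 3/10*4/5 = 19/50
P(B|+) = (7/50)/(19/50) = 7/19
After test 2 (use post1 as new prior): P(+) = 4/5*7/19 + 1/10*12/19 = 34/95
P(B|+,+) = (28/95)/(34/95) = 14/17

14/17


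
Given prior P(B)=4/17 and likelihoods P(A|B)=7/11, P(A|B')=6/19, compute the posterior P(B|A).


P(A) = P(A|B)P(B) + P(A|B')P(B') = 7/11*4/17 + 6/19*13/17 = 1390/3553
P(B|A) = P(A|B)P(B)/P(A) = (28/187)/(1390/3553) = 266/695

266/695


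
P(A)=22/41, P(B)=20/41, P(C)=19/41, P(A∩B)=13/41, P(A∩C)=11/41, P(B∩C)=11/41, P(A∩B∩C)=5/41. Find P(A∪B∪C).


P(A∪B∪C) = P(A)+P(B)+P(C) - P(AB)-P(AC)-P(BC) + P(ABC)
= 22/41+20/41+19/41 - 13/41-11/41-11/41 + 5/41
= 31/41

31/41


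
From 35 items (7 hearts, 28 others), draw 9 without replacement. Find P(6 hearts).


P(X=6) = C(7,6)*C(28,3) / C(35,9)
= 7*3276 / 70607460
= 22932/70607460 = 273/840565

273/840565


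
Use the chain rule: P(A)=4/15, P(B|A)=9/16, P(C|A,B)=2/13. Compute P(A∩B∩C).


P(A∩B∩C) = P(A) * P(B|A) * P(C|A∩B)
= 4/15 * 9/16 * 2/13
= 3/20 * 2/13 = 3/130

3/130


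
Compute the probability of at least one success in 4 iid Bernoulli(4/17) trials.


P(at least one) = 1 - P(none)
P(none) = (1 - 4/17)^4 = (13/17)^4 = 28561/83521
P(at least one) = 1 - 28561/83521 = 54960/83521

54960/83521


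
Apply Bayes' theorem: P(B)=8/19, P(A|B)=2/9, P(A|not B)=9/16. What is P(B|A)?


P(A) = P(A|B)P(B) + P(A|B')P(B') = 2/9*8/19 + 9/16*11/19 = 1147/2736
P(B|A) = P(A|B)P(B)/P(A) = (16/171)/(1147/2736) = 256/1147

256/1147


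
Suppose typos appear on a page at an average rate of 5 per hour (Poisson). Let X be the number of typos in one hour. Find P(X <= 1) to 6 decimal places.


P(X<=1) = e^(-5)*5^0/0! + e^(-5)*5^1/1!
≈ 0.0067379470 + 0.0336897350
= 0.0404276820
≈ 0.040428

0.040428


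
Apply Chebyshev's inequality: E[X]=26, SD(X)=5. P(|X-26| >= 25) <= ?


k = 25/5 = 5
Chebyshev: P(|X-mu| >= k*sigma) <= 1/k^2 = 1/5^2 = 1/25

1/25


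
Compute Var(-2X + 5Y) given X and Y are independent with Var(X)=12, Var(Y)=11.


Independence => Cov(X,Y)=0
Var(-2X + 5Y) = (-2)^2*Var(X) + 5^2*Var(Y)
= 4*12 + 25*11 = 323

323


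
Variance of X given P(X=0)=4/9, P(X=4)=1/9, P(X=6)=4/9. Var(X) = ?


E[X] = 28/9, E[X^2] = 160/9
Var(X) = E[X^2] - (E[X])^2 = 160/9 - (28/9)^2 = 656/81

656/81


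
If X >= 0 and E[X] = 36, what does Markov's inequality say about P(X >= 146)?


Markov: P(X >= a) <= E[X]/a
P(X >= 146) <= 36/146 = 18/73

18/73


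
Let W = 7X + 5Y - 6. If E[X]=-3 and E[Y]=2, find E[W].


E[7X + 5Y - 6] = 7*E[X] + 5*E[Y] - 6
= (7)*(-3) + (5)*(2) + (-6)
= -21 + 10 - 6 = -17

-17


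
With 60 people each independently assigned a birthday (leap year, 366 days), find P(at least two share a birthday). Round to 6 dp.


P(all different) = prod((366-i)/366 for i=0..59) = 0.005966
P(at least one match) = 1 - 0.005966 = 0.994034

0.994034


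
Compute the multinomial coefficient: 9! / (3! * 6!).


9! = 362880
Denominator: 3!=6 * 6!=720
Coefficient = 362880 / 4320 = 84

84


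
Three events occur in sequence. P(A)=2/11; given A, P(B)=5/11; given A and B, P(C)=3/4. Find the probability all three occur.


P(A∩B∩C) = P(A) * P(B|A) * P(C|A∩B)
= 2/11 * 5/11 * 3/4
= 10/121 * 3/4 = 15/242

15/242


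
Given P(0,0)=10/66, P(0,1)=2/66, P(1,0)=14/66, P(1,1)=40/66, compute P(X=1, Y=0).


Read from table: P(X=1, Y=0) = 14/66 = 7/33

7/33


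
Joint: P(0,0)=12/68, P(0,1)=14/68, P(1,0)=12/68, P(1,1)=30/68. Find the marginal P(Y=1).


P(Y=1) = P(0,1)+P(1,1) = 14/68 + 30/68 = 44/68 = 11/17

11/17


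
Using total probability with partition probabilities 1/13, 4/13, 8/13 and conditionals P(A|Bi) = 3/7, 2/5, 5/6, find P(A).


P(A) = P(A|B1)P(B1) + P(A|B2)P(B2) + P(A|B3)P(B3)
= 3/7*1/13 + 2/5*4/13 + 5/6*8/13
= 3/91 + 8/65 + 20/39 = 913/1365

913/1365


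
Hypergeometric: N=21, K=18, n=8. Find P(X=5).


P(X=5) = C(18,5)*C(3,3) / C(21,8)
= 8568*1 / 203490
= 8568/203490 = 4/95

4/95


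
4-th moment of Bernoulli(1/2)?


For Bernoulli: X in {0,1}
E[X^4] = 0^4*(1-1/2) + 1^4*1/2 = 1/2

1/2


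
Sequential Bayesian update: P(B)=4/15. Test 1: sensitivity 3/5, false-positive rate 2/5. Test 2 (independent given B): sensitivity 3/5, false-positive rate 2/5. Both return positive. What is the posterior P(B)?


After test 1: P(+) = 3/5*4/15 + 2/5*11/15 = 34/75
P(B|+) = (4/25)/(34/75) = 6/17
After test 2 (use post1 as new prior): P(+) = 3/5*6/17 + 2/5*11/17 = 8/17
P(B|+,+) = (18/85)/(8/17) = 9/20

9/20


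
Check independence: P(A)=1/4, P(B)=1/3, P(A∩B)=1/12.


P(A)*P(B) = 1/4*1/3 = 1/12
P(A∩B) = 1/12, which equals P(A)P(B), so independent

Yes, A and B are independent


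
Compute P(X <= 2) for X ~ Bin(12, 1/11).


P(X<=2) = P(X=0) + P(X=1) + P(X=2)
= 1000000000000/3138428376721 + 1200000000000/3138428376721 + 60000000000/285311670611
= 260000000000/285311670611

260000000000/285311670611


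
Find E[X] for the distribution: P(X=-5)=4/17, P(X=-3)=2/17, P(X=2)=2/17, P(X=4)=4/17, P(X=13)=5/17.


E[X] = sum(x * P(x))
= -5*4/17 - 3*2/17 + 2*2/17 + 4*4/17 + 13*5/17
= 59/17

59/17


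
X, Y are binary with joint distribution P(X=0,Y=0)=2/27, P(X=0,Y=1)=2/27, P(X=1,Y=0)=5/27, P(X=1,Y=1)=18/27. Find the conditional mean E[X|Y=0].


P(Y=0) = 7/27
E[X|Y=0] = (0*2 + 1*5)/7 = 5/7

5/7


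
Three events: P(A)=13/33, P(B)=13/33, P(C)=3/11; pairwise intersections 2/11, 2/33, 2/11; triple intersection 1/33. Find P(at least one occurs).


P(A∪B∪C) = P(A)+P(B)+P(C) - P(AB)-P(AC)-P(BC) + P(ABC)
= 13/33+13/33+3/11 - 2/11-2/33-2/11 + 1/33
= 2/3

2/3


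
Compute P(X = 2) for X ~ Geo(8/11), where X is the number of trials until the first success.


P(X=2) = (1-p)^1 * p = (3/11)^1 * 8/11
= 3/11 * 8/11 = 24/121

24/121


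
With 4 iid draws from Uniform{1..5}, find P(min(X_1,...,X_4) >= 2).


P(min >= 2) = P(all X_i >= 2) = (P(X_1 >= 2))^4
= (4/5)^4 = 256/625

256/625


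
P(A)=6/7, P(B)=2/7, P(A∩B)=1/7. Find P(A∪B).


P(A∪B) = P(A) + P(B) - P(A∩B)
= 6/7 + 2/7 - 1/7 = 1

1


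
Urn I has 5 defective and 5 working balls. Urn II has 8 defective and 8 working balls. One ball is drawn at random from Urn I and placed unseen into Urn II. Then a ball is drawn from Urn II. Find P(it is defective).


P(transfer defective) = 5/10 = 1/2; P(transfer working) = 1/2
If defective transferred: Urn II has 9 defective of 17, so P(defective|defective moved) = 9/17
If working transferred: Urn II has 8 defective of 17, so P(defective|working moved) = 8/17
By total probability: P(defective) = 1/2*9/17 + 1/2*8/17 = 1/2

1/2


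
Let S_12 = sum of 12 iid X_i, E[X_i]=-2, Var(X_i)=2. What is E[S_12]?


E[S_n] = n*E[X_1] = 12*-2 = -24

-24


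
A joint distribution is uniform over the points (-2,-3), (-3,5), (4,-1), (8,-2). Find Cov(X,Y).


E[X]=7/4, E[Y]=-1/4, E[XY]=-29/4
Cov(X,Y) = E[XY] - E[X]E[Y] = -29/4 - 7/4*-1/4 = -109/16

-109/16


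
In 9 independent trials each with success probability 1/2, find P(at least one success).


P(at least one) = 1 - P(none)
P(none) = (1 - 1/2)^9 = (1/2)^9 = 1/512
P(at least one) = 1 - 1/512 = 511/512

511/512


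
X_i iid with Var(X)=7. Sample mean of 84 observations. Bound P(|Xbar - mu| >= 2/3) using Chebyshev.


Var(Xbar) = Var(X)/n = 7/84
Chebyshev: P(|Xbar-mu| >= 2/3) <= Var(Xbar)/(2/3)^2 = (1/12)/(4/9) = 3/16

3/16


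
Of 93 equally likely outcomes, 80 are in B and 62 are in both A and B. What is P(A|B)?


P(A|B) = P(A∩B)/P(B) = (62/93)/(80/93) = 62/80 = 31/40

31/40


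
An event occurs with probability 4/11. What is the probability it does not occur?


P(A') = 1 - P(A) = 1 - 4/11 = 7/11

7/11


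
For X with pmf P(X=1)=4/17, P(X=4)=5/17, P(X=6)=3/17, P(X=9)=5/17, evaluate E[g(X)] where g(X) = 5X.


E[5X] = sum(g(x)*P(x))
= 5*4/17 + 20*5/17 + 30*3/17 + 45*5/17
= 435/17

435/17


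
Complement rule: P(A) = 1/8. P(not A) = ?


P(A') = 1 - P(A) = 1 - 1/8 = 7/8

7/8


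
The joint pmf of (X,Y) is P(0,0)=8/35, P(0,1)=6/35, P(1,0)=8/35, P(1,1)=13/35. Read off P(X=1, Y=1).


Read from table: P(X=1, Y=1) = 13/35

13/35


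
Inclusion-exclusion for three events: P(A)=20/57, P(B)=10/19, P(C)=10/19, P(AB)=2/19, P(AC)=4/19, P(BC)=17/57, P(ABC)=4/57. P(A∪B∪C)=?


P(A∪B∪C) = P(A)+P(B)+P(C) - P(AB)-P(AC)-P(BC) + P(ABC)
= 20/57+10/19+10/19 - 2/19-4/19-17/57 + 4/57
= 49/57

49/57


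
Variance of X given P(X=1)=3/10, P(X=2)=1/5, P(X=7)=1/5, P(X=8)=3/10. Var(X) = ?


E[X] = 9/2, E[X^2] = 301/10
Var(X) = E[X^2] - (E[X])^2 = 301/10 - (9/2)^2 = 197/20

197/20


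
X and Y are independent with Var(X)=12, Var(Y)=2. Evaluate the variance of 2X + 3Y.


Independence => Cov(X,Y)=0
Var(2X + 3Y) = 2^2*Var(X) + 3^2*Var(Y)
= 4*12 + 9*2 = 66

66


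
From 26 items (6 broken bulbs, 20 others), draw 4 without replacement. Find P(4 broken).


P(X=4) = C(6,4)*C(20,0) / C(26,4)
= 15*1 / 14950
= 15/14950 = 3/2990

3/2990


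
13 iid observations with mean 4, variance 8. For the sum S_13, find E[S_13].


E[S_n] = n*E[X_1] = 13*4 = 52

52


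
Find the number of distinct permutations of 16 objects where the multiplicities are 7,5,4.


16! = 20922789888000
Denominator: 7!=5040 * 5!=120 * 4!=24
Coefficient = 20922789888000 / 14515200 = 1441440

1441440


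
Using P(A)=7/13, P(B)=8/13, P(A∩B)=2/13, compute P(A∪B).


P(A∪B) = P(A) + P(B) - P(A∩B)
= 7/13 + 8/13 - 2/13 = 1

1


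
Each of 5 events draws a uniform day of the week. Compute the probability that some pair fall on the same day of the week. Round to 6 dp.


P(all different) = prod((7-i)/7 for i=0..4) = 0.149938
P(at least one match) = 1 - 0.149938 = 0.850062

0.850062


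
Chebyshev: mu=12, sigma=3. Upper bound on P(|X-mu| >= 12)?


k = 12/3 = 4
Chebyshev: P(|X-mu| >= k*sigma) <= 1/k^2 = 1/4^2 = 1/16

1/16


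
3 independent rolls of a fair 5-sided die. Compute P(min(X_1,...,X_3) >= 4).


P(min >= 4) = P(all X_i >= 4) = (P(X_1 >= 4))^3
= (2/5)^3 = 8/125

8/125


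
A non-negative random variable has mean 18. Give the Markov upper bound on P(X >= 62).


Markov: P(X >= a) <= E[X]/a
P(X >= 62) <= 18/62 = 9/31

9/31


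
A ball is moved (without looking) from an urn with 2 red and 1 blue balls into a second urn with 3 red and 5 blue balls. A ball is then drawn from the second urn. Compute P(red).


P(transfer red) = 2/3; P(transfer blue) = 1/3
If red transferred: Urn II has 4 red of 9, so P(red|red moved) = 4/9
If blue transferred: Urn II has 3 red of 9, so P(red|blue moved) = 1/3
By total probability: P(red) = 2/3*4/9 + 1/3*1/3 = 11/27

11/27


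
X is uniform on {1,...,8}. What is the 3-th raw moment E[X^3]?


E[X^3] = (1/8) * sum(x^3 for x=1..8)
= 1296/8 = 162

162


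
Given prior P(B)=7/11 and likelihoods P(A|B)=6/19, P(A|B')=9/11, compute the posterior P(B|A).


P(A) = P(A|B)P(B) + P(A|B')P(B') = 6/19*7/11 + 9/11*4/11 = 1146/2299
P(B|A) = P(A|B)P(B)/P(A) = (42/209)/(1146/2299) = 77/191

77/191
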